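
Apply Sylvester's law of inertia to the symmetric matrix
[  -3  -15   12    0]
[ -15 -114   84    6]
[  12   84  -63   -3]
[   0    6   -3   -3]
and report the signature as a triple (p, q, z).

Answer: (0, 3, 1)

Derivation:
step 0: pivot -3 → sign −
step 1: pivot -39 → sign −
step 2: pivot -3/13 → sign −
step 3: row/col 3 already zero → sign 0
signature = (0, 3, 1)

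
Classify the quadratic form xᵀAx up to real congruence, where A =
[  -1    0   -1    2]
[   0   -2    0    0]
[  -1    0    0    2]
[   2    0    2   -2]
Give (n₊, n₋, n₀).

Answer: (2, 2, 0)

Derivation:
step 0: pivot -1 → sign −
step 1: pivot -2 → sign −
step 2: pivot 1 → sign +
step 3: pivot 2 → sign +
signature = (2, 2, 0)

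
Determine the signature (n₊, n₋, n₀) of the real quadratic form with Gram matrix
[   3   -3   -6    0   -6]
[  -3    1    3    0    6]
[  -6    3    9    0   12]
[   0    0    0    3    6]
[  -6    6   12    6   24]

step 0: pivot 3 → sign +
step 1: pivot -2 → sign −
step 2: pivot 3/2 → sign +
step 3: pivot 3 → sign +
step 4: row/col 4 already zero → sign 0
signature = (3, 1, 1)

Answer: (3, 1, 1)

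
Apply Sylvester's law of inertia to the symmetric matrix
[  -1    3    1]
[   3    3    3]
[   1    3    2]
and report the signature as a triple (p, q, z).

step 0: pivot -1 → sign −
step 1: pivot 12 → sign +
step 2: row/col 2 already zero → sign 0
signature = (1, 1, 1)

Answer: (1, 1, 1)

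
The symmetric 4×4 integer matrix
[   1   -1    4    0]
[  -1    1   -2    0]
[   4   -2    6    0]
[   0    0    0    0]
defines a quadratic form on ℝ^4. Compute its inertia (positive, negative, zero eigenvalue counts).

Answer: (2, 1, 1)

Derivation:
step 0: pivot 1 → sign +
step 1: pivot -10 → sign −
step 2: pivot 2/5 → sign +
step 3: row/col 3 already zero → sign 0
signature = (2, 1, 1)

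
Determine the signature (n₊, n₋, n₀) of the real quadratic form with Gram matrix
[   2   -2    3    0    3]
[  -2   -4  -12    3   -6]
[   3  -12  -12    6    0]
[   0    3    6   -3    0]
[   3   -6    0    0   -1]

Answer: (1, 4, 0)

Derivation:
step 0: pivot 2 → sign +
step 1: pivot -6 → sign −
step 2: pivot -3 → sign −
step 3: pivot -3/4 → sign −
step 4: pivot -1 → sign −
signature = (1, 4, 0)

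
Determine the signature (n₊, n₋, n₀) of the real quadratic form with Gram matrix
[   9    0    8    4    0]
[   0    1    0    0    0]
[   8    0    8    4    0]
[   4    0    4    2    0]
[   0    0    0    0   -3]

Answer: (3, 1, 1)

Derivation:
step 0: pivot 9 → sign +
step 1: pivot 1 → sign +
step 2: pivot 8/9 → sign +
step 3: pivot -3 → sign −
step 4: row/col 4 already zero → sign 0
signature = (3, 1, 1)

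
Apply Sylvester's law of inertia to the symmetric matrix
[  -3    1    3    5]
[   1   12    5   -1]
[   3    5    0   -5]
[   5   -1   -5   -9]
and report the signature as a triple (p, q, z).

step 0: pivot -3 → sign −
step 1: pivot 37/3 → sign +
step 2: pivot 3/37 → sign +
step 3: pivot -2 → sign −
signature = (2, 2, 0)

Answer: (2, 2, 0)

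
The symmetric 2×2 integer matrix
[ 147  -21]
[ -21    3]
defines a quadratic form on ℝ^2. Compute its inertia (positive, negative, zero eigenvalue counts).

step 0: pivot 147 → sign +
step 1: row/col 1 already zero → sign 0
signature = (1, 0, 1)

Answer: (1, 0, 1)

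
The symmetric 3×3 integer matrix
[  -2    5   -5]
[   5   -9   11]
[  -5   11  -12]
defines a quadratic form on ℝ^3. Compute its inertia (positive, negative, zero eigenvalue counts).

step 0: pivot -2 → sign −
step 1: pivot 7/2 → sign +
step 2: pivot -1/7 → sign −
signature = (1, 2, 0)

Answer: (1, 2, 0)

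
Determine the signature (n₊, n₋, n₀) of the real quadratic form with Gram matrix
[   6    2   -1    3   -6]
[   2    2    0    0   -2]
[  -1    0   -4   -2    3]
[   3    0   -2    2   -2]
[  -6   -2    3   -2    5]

step 0: pivot 6 → sign +
step 1: pivot 4/3 → sign +
step 2: pivot -17/4 → sign −
step 3: pivot 2/17 → sign +
step 4: pivot -3/2 → sign −
signature = (3, 2, 0)

Answer: (3, 2, 0)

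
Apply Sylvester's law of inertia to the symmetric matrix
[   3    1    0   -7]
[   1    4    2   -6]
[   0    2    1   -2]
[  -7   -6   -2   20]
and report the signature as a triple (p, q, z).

step 0: pivot 3 → sign +
step 1: pivot 11/3 → sign +
step 2: pivot -1/11 → sign −
step 3: row/col 3 already zero → sign 0
signature = (2, 1, 1)

Answer: (2, 1, 1)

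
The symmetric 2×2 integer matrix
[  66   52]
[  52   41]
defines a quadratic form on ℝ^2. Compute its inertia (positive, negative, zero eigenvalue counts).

step 0: pivot 66 → sign +
step 1: pivot 1/33 → sign +
signature = (2, 0, 0)

Answer: (2, 0, 0)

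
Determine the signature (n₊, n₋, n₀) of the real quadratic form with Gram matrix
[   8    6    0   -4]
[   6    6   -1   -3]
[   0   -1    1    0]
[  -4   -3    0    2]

step 0: pivot 8 → sign +
step 1: pivot 3/2 → sign +
step 2: pivot 1/3 → sign +
step 3: row/col 3 already zero → sign 0
signature = (3, 0, 1)

Answer: (3, 0, 1)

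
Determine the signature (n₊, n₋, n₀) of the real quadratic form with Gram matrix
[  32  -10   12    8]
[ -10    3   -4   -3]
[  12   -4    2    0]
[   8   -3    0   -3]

Answer: (1, 3, 0)

Derivation:
step 0: pivot 32 → sign +
step 1: pivot -1/8 → sign −
step 2: pivot -2 → sign −
step 3: pivot -1 → sign −
signature = (1, 3, 0)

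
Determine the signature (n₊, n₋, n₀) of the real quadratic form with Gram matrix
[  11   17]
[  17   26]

step 0: pivot 11 → sign +
step 1: pivot -3/11 → sign −
signature = (1, 1, 0)

Answer: (1, 1, 0)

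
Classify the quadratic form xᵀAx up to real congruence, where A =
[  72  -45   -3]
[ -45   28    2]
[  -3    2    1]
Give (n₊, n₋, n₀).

step 0: pivot 72 → sign +
step 1: pivot -1/8 → sign −
step 2: pivot 1 → sign +
signature = (2, 1, 0)

Answer: (2, 1, 0)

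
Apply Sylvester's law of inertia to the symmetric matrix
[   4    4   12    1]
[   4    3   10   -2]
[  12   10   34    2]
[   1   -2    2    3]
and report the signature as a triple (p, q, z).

Answer: (2, 2, 0)

Derivation:
step 0: pivot 4 → sign +
step 1: pivot -1 → sign −
step 2: pivot 2 → sign +
step 3: pivot -3/4 → sign −
signature = (2, 2, 0)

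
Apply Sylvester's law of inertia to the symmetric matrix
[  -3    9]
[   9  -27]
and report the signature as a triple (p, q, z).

Answer: (0, 1, 1)

Derivation:
step 0: pivot -3 → sign −
step 1: row/col 1 already zero → sign 0
signature = (0, 1, 1)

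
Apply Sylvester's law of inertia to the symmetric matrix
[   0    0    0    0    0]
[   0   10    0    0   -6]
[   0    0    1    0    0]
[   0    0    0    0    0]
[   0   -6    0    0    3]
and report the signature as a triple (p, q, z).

step 0: pivot 10 → sign +
step 1: pivot 1 → sign +
step 2: pivot -3/5 → sign −
step 3: row/col 3 already zero → sign 0
step 4: row/col 4 already zero → sign 0
signature = (2, 1, 2)

Answer: (2, 1, 2)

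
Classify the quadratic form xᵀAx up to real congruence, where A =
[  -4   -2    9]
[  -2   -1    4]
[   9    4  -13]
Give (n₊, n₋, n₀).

step 0: pivot -4 → sign −
step 1: pivot 29/4 → sign +
step 2: pivot -1/29 → sign −
signature = (1, 2, 0)

Answer: (1, 2, 0)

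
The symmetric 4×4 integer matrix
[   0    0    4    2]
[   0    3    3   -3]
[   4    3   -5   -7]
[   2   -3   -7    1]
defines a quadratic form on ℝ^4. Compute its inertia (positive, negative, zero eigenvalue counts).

step 0: pivot 3 → sign +
step 1: pivot -8 → sign −
step 2: pivot 2 → sign +
step 3: row/col 3 already zero → sign 0
signature = (2, 1, 1)

Answer: (2, 1, 1)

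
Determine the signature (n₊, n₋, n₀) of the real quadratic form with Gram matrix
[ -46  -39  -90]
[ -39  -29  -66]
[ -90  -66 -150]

Answer: (1, 2, 0)

Derivation:
step 0: pivot -46 → sign −
step 1: pivot 187/46 → sign +
step 2: pivot -6/187 → sign −
signature = (1, 2, 0)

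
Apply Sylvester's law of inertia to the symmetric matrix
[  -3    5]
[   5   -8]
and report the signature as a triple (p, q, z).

Answer: (1, 1, 0)

Derivation:
step 0: pivot -3 → sign −
step 1: pivot 1/3 → sign +
signature = (1, 1, 0)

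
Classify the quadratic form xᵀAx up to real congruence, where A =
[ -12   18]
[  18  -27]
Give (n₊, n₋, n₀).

step 0: pivot -12 → sign −
step 1: row/col 1 already zero → sign 0
signature = (0, 1, 1)

Answer: (0, 1, 1)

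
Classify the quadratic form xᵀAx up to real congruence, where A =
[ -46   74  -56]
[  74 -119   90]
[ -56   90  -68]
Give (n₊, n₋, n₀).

Answer: (1, 1, 1)

Derivation:
step 0: pivot -46 → sign −
step 1: pivot 1/23 → sign +
step 2: row/col 2 already zero → sign 0
signature = (1, 1, 1)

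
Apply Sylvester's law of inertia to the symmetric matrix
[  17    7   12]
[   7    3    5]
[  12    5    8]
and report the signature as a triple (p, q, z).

Answer: (2, 1, 0)

Derivation:
step 0: pivot 17 → sign +
step 1: pivot 2/17 → sign +
step 2: pivot -1/2 → sign −
signature = (2, 1, 0)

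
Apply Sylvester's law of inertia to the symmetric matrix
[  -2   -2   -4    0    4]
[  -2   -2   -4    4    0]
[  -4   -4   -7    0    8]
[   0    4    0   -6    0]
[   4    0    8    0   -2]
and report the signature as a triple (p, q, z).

step 0: pivot -2 → sign −
step 1: pivot 1 → sign +
step 2: pivot -6 → sign −
step 3: pivot 8/3 → sign +
step 4: row/col 4 already zero → sign 0
signature = (2, 2, 1)

Answer: (2, 2, 1)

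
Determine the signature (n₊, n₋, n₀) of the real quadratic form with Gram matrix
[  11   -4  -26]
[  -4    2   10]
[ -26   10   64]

Answer: (3, 0, 0)

Derivation:
step 0: pivot 11 → sign +
step 1: pivot 6/11 → sign +
step 2: pivot 2 → sign +
signature = (3, 0, 0)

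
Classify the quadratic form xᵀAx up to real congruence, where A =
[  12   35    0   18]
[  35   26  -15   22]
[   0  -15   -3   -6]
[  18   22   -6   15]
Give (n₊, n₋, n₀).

step 0: pivot 12 → sign +
step 1: pivot -913/12 → sign −
step 2: pivot -39/913 → sign −
step 3: pivot 3/13 → sign +
signature = (2, 2, 0)

Answer: (2, 2, 0)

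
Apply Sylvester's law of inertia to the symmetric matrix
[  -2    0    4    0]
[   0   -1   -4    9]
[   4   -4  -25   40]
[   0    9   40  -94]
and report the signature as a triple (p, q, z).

step 0: pivot -2 → sign −
step 1: pivot -1 → sign −
step 2: pivot -1 → sign −
step 3: pivot 3 → sign +
signature = (1, 3, 0)

Answer: (1, 3, 0)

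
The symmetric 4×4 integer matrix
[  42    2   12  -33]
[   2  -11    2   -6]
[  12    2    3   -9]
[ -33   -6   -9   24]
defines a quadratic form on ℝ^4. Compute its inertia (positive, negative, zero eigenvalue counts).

Answer: (1, 3, 0)

Derivation:
step 0: pivot 42 → sign +
step 1: pivot -233/21 → sign −
step 2: pivot -57/233 → sign −
step 3: pivot -3/38 → sign −
signature = (1, 3, 0)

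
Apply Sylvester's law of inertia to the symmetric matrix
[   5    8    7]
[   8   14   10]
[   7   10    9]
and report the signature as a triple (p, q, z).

step 0: pivot 5 → sign +
step 1: pivot 6/5 → sign +
step 2: pivot -2 → sign −
signature = (2, 1, 0)

Answer: (2, 1, 0)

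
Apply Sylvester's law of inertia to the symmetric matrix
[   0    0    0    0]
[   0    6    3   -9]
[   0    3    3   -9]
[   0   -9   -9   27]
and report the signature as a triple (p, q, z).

Answer: (2, 0, 2)

Derivation:
step 0: pivot 6 → sign +
step 1: pivot 3/2 → sign +
step 2: row/col 2 already zero → sign 0
step 3: row/col 3 already zero → sign 0
signature = (2, 0, 2)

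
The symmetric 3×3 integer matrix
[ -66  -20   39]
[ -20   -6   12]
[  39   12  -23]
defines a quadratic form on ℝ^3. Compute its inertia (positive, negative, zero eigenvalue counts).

Answer: (1, 2, 0)

Derivation:
step 0: pivot -66 → sign −
step 1: pivot 2/33 → sign +
step 2: pivot -1/2 → sign −
signature = (1, 2, 0)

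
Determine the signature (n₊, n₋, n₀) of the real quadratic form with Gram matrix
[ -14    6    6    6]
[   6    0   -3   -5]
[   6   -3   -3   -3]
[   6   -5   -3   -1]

step 0: pivot -14 → sign −
step 1: pivot 18/7 → sign +
step 2: pivot -1/2 → sign −
step 3: pivot 2/3 → sign +
signature = (2, 2, 0)

Answer: (2, 2, 0)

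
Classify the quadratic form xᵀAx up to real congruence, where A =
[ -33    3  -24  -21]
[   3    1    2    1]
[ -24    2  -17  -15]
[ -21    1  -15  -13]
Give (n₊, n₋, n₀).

Answer: (2, 2, 0)

Derivation:
step 0: pivot -33 → sign −
step 1: pivot 14/11 → sign +
step 2: pivot 3/7 → sign +
step 3: pivot -1/3 → sign −
signature = (2, 2, 0)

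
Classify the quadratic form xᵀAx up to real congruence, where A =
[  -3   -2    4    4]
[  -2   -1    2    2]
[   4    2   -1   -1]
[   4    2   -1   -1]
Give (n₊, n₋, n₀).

Answer: (2, 1, 1)

Derivation:
step 0: pivot -3 → sign −
step 1: pivot 1/3 → sign +
step 2: pivot 3 → sign +
step 3: row/col 3 already zero → sign 0
signature = (2, 1, 1)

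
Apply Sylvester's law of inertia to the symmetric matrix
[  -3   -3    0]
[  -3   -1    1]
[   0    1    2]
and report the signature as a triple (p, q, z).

Answer: (2, 1, 0)

Derivation:
step 0: pivot -3 → sign −
step 1: pivot 2 → sign +
step 2: pivot 3/2 → sign +
signature = (2, 1, 0)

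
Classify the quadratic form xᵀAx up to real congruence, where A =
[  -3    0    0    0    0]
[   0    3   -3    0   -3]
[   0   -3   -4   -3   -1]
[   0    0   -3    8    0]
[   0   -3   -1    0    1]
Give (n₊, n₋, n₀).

Answer: (2, 3, 0)

Derivation:
step 0: pivot -3 → sign −
step 1: pivot 3 → sign +
step 2: pivot -7 → sign −
step 3: pivot 65/7 → sign +
step 4: pivot -2/65 → sign −
signature = (2, 3, 0)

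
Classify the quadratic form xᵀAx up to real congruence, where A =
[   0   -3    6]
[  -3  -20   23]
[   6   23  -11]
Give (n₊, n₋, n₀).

step 0: pivot -20 → sign −
step 1: pivot 9/20 → sign +
step 2: pivot 1 → sign +
signature = (2, 1, 0)

Answer: (2, 1, 0)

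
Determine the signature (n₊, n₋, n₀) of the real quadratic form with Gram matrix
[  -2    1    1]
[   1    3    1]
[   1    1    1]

Answer: (2, 1, 0)

Derivation:
step 0: pivot -2 → sign −
step 1: pivot 7/2 → sign +
step 2: pivot 6/7 → sign +
signature = (2, 1, 0)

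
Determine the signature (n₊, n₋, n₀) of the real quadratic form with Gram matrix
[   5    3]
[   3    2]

step 0: pivot 5 → sign +
step 1: pivot 1/5 → sign +
signature = (2, 0, 0)

Answer: (2, 0, 0)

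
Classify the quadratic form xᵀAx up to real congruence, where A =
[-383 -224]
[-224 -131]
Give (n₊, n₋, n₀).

step 0: pivot -383 → sign −
step 1: pivot 3/383 → sign +
signature = (1, 1, 0)

Answer: (1, 1, 0)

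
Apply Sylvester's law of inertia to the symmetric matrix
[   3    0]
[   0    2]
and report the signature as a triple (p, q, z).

Answer: (2, 0, 0)

Derivation:
step 0: pivot 3 → sign +
step 1: pivot 2 → sign +
signature = (2, 0, 0)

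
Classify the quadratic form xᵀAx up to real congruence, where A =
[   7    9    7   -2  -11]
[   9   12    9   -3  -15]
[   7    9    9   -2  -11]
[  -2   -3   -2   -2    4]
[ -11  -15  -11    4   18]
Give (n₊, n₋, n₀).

step 0: pivot 7 → sign +
step 1: pivot 3/7 → sign +
step 2: pivot 2 → sign +
step 3: pivot -3 → sign −
step 4: pivot -1 → sign −
signature = (3, 2, 0)

Answer: (3, 2, 0)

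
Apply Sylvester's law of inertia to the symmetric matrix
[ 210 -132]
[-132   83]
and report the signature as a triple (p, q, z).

Answer: (2, 0, 0)

Derivation:
step 0: pivot 210 → sign +
step 1: pivot 1/35 → sign +
signature = (2, 0, 0)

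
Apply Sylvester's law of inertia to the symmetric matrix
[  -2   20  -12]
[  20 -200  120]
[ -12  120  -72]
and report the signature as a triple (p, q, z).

Answer: (0, 1, 2)

Derivation:
step 0: pivot -2 → sign −
step 1: row/col 1 already zero → sign 0
step 2: row/col 2 already zero → sign 0
signature = (0, 1, 2)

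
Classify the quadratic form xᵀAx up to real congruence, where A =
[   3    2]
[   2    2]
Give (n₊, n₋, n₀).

Answer: (2, 0, 0)

Derivation:
step 0: pivot 3 → sign +
step 1: pivot 2/3 → sign +
signature = (2, 0, 0)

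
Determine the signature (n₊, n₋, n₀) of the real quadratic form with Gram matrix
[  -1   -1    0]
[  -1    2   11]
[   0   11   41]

Answer: (2, 1, 0)

Derivation:
step 0: pivot -1 → sign −
step 1: pivot 3 → sign +
step 2: pivot 2/3 → sign +
signature = (2, 1, 0)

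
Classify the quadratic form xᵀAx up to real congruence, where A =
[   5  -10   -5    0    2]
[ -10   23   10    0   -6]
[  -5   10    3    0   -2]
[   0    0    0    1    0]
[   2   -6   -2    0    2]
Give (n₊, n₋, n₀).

step 0: pivot 5 → sign +
step 1: pivot 3 → sign +
step 2: pivot -2 → sign −
step 3: pivot 1 → sign +
step 4: pivot -2/15 → sign −
signature = (3, 2, 0)

Answer: (3, 2, 0)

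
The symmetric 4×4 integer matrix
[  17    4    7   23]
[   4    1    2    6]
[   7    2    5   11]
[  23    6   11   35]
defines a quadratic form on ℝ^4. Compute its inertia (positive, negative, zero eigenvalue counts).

Answer: (3, 1, 0)

Derivation:
step 0: pivot 17 → sign +
step 1: pivot 1/17 → sign +
step 2: pivot -2 → sign −
step 3: pivot 2 → sign +
signature = (3, 1, 0)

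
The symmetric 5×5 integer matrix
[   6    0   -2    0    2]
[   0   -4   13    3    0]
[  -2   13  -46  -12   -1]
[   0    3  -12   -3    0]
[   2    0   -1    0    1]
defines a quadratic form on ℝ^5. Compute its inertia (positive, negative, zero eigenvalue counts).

Answer: (3, 2, 0)

Derivation:
step 0: pivot 6 → sign +
step 1: pivot -4 → sign −
step 2: pivot -53/12 → sign −
step 3: pivot 21/53 → sign +
step 4: pivot 2/7 → sign +
signature = (3, 2, 0)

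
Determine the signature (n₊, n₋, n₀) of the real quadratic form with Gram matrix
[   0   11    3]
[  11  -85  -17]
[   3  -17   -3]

step 0: pivot -85 → sign −
step 1: pivot 121/85 → sign +
step 2: pivot -6/121 → sign −
signature = (1, 2, 0)

Answer: (1, 2, 0)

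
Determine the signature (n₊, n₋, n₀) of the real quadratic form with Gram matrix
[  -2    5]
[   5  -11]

step 0: pivot -2 → sign −
step 1: pivot 3/2 → sign +
signature = (1, 1, 0)

Answer: (1, 1, 0)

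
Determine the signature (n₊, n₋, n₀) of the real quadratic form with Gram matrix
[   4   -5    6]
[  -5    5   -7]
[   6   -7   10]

Answer: (2, 1, 0)

Derivation:
step 0: pivot 4 → sign +
step 1: pivot -5/4 → sign −
step 2: pivot 6/5 → sign +
signature = (2, 1, 0)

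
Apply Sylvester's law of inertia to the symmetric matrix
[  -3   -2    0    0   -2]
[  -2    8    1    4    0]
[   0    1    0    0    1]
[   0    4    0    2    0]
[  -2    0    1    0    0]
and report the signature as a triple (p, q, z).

Answer: (2, 2, 1)

Derivation:
step 0: pivot -3 → sign −
step 1: pivot 28/3 → sign +
step 2: pivot -3/28 → sign −
step 3: pivot 2 → sign +
step 4: row/col 4 already zero → sign 0
signature = (2, 2, 1)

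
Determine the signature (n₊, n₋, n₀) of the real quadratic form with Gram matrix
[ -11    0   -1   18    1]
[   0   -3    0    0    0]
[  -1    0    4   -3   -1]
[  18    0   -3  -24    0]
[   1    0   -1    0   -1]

Answer: (2, 3, 0)

Derivation:
step 0: pivot -11 → sign −
step 1: pivot -3 → sign −
step 2: pivot 45/11 → sign +
step 3: pivot 1/5 → sign +
step 4: pivot -2 → sign −
signature = (2, 3, 0)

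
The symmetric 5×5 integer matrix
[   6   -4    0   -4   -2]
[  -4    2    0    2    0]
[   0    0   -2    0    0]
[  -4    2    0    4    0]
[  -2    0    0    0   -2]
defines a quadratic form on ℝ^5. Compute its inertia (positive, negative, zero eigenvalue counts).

step 0: pivot 6 → sign +
step 1: pivot -2/3 → sign −
step 2: pivot -2 → sign −
step 3: pivot 2 → sign +
step 4: row/col 4 already zero → sign 0
signature = (2, 2, 1)

Answer: (2, 2, 1)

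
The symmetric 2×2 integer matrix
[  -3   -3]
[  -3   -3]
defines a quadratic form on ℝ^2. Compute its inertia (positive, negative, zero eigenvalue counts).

Answer: (0, 1, 1)

Derivation:
step 0: pivot -3 → sign −
step 1: row/col 1 already zero → sign 0
signature = (0, 1, 1)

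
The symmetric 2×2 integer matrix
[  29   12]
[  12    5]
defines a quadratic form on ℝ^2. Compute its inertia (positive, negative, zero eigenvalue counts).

Answer: (2, 0, 0)

Derivation:
step 0: pivot 29 → sign +
step 1: pivot 1/29 → sign +
signature = (2, 0, 0)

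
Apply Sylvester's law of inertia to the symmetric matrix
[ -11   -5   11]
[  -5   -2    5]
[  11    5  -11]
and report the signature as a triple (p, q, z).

step 0: pivot -11 → sign −
step 1: pivot 3/11 → sign +
step 2: row/col 2 already zero → sign 0
signature = (1, 1, 1)

Answer: (1, 1, 1)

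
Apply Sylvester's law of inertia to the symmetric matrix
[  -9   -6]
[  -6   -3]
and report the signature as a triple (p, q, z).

step 0: pivot -9 → sign −
step 1: pivot 1 → sign +
signature = (1, 1, 0)

Answer: (1, 1, 0)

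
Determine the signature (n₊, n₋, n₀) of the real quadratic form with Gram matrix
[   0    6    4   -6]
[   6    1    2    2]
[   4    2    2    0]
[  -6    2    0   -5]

Answer: (1, 2, 1)

Derivation:
step 0: pivot 1 → sign +
step 1: pivot -36 → sign −
step 2: pivot -2/9 → sign −
step 3: row/col 3 already zero → sign 0
signature = (1, 2, 1)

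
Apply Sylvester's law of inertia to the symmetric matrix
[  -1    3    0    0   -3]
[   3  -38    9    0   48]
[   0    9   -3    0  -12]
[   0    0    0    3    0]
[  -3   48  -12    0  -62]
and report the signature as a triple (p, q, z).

Answer: (1, 4, 0)

Derivation:
step 0: pivot -1 → sign −
step 1: pivot -29 → sign −
step 2: pivot -6/29 → sign −
step 3: pivot 3 → sign +
step 4: pivot -1/2 → sign −
signature = (1, 4, 0)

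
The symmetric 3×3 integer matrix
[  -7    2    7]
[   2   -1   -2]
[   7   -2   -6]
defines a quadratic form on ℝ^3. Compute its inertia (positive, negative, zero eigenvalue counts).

Answer: (1, 2, 0)

Derivation:
step 0: pivot -7 → sign −
step 1: pivot -3/7 → sign −
step 2: pivot 1 → sign +
signature = (1, 2, 0)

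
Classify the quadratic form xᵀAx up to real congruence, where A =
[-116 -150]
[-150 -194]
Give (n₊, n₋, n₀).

step 0: pivot -116 → sign −
step 1: pivot -1/29 → sign −
signature = (0, 2, 0)

Answer: (0, 2, 0)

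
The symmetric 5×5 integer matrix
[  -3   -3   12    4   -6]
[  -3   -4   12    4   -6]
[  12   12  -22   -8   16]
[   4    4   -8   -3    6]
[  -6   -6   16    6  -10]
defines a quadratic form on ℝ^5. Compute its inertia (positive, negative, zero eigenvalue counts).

step 0: pivot -3 → sign −
step 1: pivot -1 → sign −
step 2: pivot 26 → sign +
step 3: pivot -5/39 → sign −
step 4: pivot 6/5 → sign +
signature = (2, 3, 0)

Answer: (2, 3, 0)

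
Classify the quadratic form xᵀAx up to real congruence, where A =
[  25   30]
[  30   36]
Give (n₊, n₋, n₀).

step 0: pivot 25 → sign +
step 1: row/col 1 already zero → sign 0
signature = (1, 0, 1)

Answer: (1, 0, 1)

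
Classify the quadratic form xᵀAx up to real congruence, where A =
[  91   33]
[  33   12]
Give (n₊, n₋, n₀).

Answer: (2, 0, 0)

Derivation:
step 0: pivot 91 → sign +
step 1: pivot 3/91 → sign +
signature = (2, 0, 0)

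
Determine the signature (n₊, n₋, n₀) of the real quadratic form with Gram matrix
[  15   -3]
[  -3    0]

step 0: pivot 15 → sign +
step 1: pivot -3/5 → sign −
signature = (1, 1, 0)

Answer: (1, 1, 0)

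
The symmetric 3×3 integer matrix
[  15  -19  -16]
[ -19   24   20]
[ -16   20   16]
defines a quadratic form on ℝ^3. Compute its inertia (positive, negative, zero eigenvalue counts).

Answer: (1, 1, 1)

Derivation:
step 0: pivot 15 → sign +
step 1: pivot -1/15 → sign −
step 2: row/col 2 already zero → sign 0
signature = (1, 1, 1)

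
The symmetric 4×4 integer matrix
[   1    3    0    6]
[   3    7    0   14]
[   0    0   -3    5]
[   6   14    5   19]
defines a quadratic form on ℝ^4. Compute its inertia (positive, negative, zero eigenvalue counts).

step 0: pivot 1 → sign +
step 1: pivot -2 → sign −
step 2: pivot -3 → sign −
step 3: pivot -2/3 → sign −
signature = (1, 3, 0)

Answer: (1, 3, 0)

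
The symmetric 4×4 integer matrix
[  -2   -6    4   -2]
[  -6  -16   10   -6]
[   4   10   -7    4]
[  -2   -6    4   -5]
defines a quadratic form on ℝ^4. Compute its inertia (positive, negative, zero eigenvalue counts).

Answer: (1, 3, 0)

Derivation:
step 0: pivot -2 → sign −
step 1: pivot 2 → sign +
step 2: pivot -1 → sign −
step 3: pivot -3 → sign −
signature = (1, 3, 0)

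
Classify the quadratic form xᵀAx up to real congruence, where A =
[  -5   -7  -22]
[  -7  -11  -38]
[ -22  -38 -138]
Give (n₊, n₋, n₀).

step 0: pivot -5 → sign −
step 1: pivot -6/5 → sign −
step 2: pivot 2 → sign +
signature = (1, 2, 0)

Answer: (1, 2, 0)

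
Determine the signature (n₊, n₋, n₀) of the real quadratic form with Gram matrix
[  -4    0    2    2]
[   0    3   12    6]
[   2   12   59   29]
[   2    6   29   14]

step 0: pivot -4 → sign −
step 1: pivot 3 → sign +
step 2: pivot 12 → sign +
step 3: row/col 3 already zero → sign 0
signature = (2, 1, 1)

Answer: (2, 1, 1)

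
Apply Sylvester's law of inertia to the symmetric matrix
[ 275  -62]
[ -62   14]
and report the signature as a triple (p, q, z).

step 0: pivot 275 → sign +
step 1: pivot 6/275 → sign +
signature = (2, 0, 0)

Answer: (2, 0, 0)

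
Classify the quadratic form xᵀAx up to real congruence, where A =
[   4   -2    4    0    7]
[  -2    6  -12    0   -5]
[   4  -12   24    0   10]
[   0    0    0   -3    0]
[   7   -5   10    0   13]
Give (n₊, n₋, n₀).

Answer: (3, 1, 1)

Derivation:
step 0: pivot 4 → sign +
step 1: pivot 5 → sign +
step 2: pivot -3 → sign −
step 3: pivot 3/10 → sign +
step 4: row/col 4 already zero → sign 0
signature = (3, 1, 1)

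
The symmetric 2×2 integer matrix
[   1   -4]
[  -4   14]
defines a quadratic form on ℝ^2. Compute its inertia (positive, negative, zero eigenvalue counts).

step 0: pivot 1 → sign +
step 1: pivot -2 → sign −
signature = (1, 1, 0)

Answer: (1, 1, 0)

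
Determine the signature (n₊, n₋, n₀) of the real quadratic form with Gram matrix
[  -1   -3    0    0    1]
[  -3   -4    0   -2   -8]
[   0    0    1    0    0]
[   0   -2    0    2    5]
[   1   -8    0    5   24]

step 0: pivot -1 → sign −
step 1: pivot 5 → sign +
step 2: pivot 1 → sign +
step 3: pivot 6/5 → sign +
step 4: pivot 1/2 → sign +
signature = (4, 1, 0)

Answer: (4, 1, 0)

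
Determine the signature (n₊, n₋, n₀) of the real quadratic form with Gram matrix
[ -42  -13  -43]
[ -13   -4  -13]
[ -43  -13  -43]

Answer: (1, 2, 0)

Derivation:
step 0: pivot -42 → sign −
step 1: pivot 1/42 → sign +
step 2: pivot -3 → sign −
signature = (1, 2, 0)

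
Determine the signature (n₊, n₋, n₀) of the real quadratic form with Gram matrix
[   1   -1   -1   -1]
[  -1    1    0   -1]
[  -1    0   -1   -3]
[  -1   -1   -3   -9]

Answer: (2, 2, 0)

Derivation:
step 0: pivot 1 → sign +
step 1: pivot -2 → sign −
step 2: pivot 1/2 → sign +
step 3: pivot -2 → sign −
signature = (2, 2, 0)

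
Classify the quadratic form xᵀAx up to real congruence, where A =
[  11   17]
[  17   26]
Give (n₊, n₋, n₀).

step 0: pivot 11 → sign +
step 1: pivot -3/11 → sign −
signature = (1, 1, 0)

Answer: (1, 1, 0)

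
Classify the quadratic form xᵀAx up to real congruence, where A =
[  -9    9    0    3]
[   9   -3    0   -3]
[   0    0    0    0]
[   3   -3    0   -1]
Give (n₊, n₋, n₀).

step 0: pivot -9 → sign −
step 1: pivot 6 → sign +
step 2: row/col 2 already zero → sign 0
step 3: row/col 3 already zero → sign 0
signature = (1, 1, 2)

Answer: (1, 1, 2)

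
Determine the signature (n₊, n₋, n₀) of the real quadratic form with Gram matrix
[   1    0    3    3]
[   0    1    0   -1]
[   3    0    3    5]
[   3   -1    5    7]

step 0: pivot 1 → sign +
step 1: pivot 1 → sign +
step 2: pivot -6 → sign −
step 3: pivot -1/3 → sign −
signature = (2, 2, 0)

Answer: (2, 2, 0)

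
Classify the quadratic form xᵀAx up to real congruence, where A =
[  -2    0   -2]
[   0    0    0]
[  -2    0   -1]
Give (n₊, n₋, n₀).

Answer: (1, 1, 1)

Derivation:
step 0: pivot -2 → sign −
step 1: pivot 1 → sign +
step 2: row/col 2 already zero → sign 0
signature = (1, 1, 1)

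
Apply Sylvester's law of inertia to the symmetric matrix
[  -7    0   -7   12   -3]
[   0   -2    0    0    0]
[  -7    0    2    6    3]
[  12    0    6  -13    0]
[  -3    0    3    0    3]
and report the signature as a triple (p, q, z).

step 0: pivot -7 → sign −
step 1: pivot -2 → sign −
step 2: pivot 9 → sign +
step 3: pivot 25/7 → sign +
step 4: pivot -2/25 → sign −
signature = (2, 3, 0)

Answer: (2, 3, 0)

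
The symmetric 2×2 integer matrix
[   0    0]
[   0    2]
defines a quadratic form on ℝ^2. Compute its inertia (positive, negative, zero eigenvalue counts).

Answer: (1, 0, 1)

Derivation:
step 0: pivot 2 → sign +
step 1: row/col 1 already zero → sign 0
signature = (1, 0, 1)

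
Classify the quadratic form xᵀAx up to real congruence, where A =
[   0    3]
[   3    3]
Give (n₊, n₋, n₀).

Answer: (1, 1, 0)

Derivation:
step 0: pivot 3 → sign +
step 1: pivot -3 → sign −
signature = (1, 1, 0)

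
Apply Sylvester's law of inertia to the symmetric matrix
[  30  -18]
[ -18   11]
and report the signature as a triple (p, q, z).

step 0: pivot 30 → sign +
step 1: pivot 1/5 → sign +
signature = (2, 0, 0)

Answer: (2, 0, 0)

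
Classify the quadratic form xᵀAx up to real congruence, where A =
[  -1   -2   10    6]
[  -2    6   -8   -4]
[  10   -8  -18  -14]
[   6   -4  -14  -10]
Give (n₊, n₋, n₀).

Answer: (2, 1, 1)

Derivation:
step 0: pivot -1 → sign −
step 1: pivot 10 → sign +
step 2: pivot 18/5 → sign +
step 3: row/col 3 already zero → sign 0
signature = (2, 1, 1)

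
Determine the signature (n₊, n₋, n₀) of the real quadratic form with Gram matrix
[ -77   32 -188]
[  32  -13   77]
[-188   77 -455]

Answer: (1, 2, 0)

Derivation:
step 0: pivot -77 → sign −
step 1: pivot 23/77 → sign +
step 2: pivot -6/23 → sign −
signature = (1, 2, 0)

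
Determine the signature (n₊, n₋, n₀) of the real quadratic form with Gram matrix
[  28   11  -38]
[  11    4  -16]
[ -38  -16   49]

step 0: pivot 28 → sign +
step 1: pivot -9/28 → sign −
step 2: pivot 1 → sign +
signature = (2, 1, 0)

Answer: (2, 1, 0)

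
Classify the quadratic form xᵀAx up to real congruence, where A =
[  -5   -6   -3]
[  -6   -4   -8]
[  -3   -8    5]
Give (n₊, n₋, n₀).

step 0: pivot -5 → sign −
step 1: pivot 16/5 → sign +
step 2: pivot 3/4 → sign +
signature = (2, 1, 0)

Answer: (2, 1, 0)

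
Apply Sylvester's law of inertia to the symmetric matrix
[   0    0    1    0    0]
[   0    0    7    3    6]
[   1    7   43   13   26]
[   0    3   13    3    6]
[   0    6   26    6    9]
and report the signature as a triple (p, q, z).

step 0: pivot 43 → sign +
step 1: pivot -49/43 → sign −
step 2: pivot -12/49 → sign −
step 3: pivot 3/4 → sign +
step 4: pivot -3 → sign −
signature = (2, 3, 0)

Answer: (2, 3, 0)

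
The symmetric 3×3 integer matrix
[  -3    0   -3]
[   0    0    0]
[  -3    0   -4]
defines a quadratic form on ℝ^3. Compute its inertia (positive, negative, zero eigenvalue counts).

step 0: pivot -3 → sign −
step 1: pivot -1 → sign −
step 2: row/col 2 already zero → sign 0
signature = (0, 2, 1)

Answer: (0, 2, 1)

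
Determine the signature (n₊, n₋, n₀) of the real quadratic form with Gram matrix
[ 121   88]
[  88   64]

Answer: (1, 0, 1)

Derivation:
step 0: pivot 121 → sign +
step 1: row/col 1 already zero → sign 0
signature = (1, 0, 1)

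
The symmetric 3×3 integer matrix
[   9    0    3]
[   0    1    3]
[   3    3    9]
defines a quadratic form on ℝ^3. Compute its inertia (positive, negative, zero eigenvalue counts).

Answer: (2, 1, 0)

Derivation:
step 0: pivot 9 → sign +
step 1: pivot 1 → sign +
step 2: pivot -1 → sign −
signature = (2, 1, 0)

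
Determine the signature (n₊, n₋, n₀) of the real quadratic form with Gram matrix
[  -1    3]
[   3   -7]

Answer: (1, 1, 0)

Derivation:
step 0: pivot -1 → sign −
step 1: pivot 2 → sign +
signature = (1, 1, 0)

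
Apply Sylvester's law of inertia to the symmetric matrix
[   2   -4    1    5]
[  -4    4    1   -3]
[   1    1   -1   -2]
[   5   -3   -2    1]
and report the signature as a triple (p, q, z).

step 0: pivot 2 → sign +
step 1: pivot -4 → sign −
step 2: pivot 3/4 → sign +
step 3: row/col 3 already zero → sign 0
signature = (2, 1, 1)

Answer: (2, 1, 1)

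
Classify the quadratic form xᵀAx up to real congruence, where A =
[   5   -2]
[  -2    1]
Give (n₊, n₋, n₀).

Answer: (2, 0, 0)

Derivation:
step 0: pivot 5 → sign +
step 1: pivot 1/5 → sign +
signature = (2, 0, 0)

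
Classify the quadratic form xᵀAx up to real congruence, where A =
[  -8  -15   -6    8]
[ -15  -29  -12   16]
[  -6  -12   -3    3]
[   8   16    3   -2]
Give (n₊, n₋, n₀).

step 0: pivot -8 → sign −
step 1: pivot -7/8 → sign −
step 2: pivot 15/7 → sign +
step 3: pivot 1/5 → sign +
signature = (2, 2, 0)

Answer: (2, 2, 0)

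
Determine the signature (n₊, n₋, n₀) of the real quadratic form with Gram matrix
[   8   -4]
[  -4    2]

step 0: pivot 8 → sign +
step 1: row/col 1 already zero → sign 0
signature = (1, 0, 1)

Answer: (1, 0, 1)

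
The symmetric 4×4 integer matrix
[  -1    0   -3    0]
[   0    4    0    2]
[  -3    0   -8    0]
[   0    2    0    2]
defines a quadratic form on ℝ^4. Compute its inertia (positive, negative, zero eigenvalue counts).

Answer: (3, 1, 0)

Derivation:
step 0: pivot -1 → sign −
step 1: pivot 4 → sign +
step 2: pivot 1 → sign +
step 3: pivot 1 → sign +
signature = (3, 1, 0)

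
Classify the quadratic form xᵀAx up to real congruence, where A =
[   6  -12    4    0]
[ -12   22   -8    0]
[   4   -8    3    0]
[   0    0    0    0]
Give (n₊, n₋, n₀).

step 0: pivot 6 → sign +
step 1: pivot -2 → sign −
step 2: pivot 1/3 → sign +
step 3: row/col 3 already zero → sign 0
signature = (2, 1, 1)

Answer: (2, 1, 1)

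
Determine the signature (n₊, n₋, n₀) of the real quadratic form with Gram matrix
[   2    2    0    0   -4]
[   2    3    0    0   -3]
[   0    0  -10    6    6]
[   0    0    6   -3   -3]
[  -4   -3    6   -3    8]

Answer: (4, 1, 0)

Derivation:
step 0: pivot 2 → sign +
step 1: pivot 1 → sign +
step 2: pivot -10 → sign −
step 3: pivot 3/5 → sign +
step 4: pivot 2 → sign +
signature = (4, 1, 0)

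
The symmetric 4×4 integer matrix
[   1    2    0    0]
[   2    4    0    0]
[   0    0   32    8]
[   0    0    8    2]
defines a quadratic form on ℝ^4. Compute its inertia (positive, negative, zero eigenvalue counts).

Answer: (2, 0, 2)

Derivation:
step 0: pivot 1 → sign +
step 1: pivot 32 → sign +
step 2: row/col 2 already zero → sign 0
step 3: row/col 3 already zero → sign 0
signature = (2, 0, 2)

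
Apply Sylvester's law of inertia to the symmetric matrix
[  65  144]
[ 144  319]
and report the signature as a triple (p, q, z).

step 0: pivot 65 → sign +
step 1: pivot -1/65 → sign −
signature = (1, 1, 0)

Answer: (1, 1, 0)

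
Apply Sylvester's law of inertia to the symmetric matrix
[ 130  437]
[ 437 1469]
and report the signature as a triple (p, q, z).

Answer: (2, 0, 0)

Derivation:
step 0: pivot 130 → sign +
step 1: pivot 1/130 → sign +
signature = (2, 0, 0)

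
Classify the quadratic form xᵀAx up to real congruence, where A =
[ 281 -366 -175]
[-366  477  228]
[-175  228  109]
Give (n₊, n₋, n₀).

step 0: pivot 281 → sign +
step 1: pivot 81/281 → sign +
step 2: row/col 2 already zero → sign 0
signature = (2, 0, 1)

Answer: (2, 0, 1)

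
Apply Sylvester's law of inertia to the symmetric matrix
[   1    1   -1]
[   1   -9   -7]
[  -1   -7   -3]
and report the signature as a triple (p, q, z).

step 0: pivot 1 → sign +
step 1: pivot -10 → sign −
step 2: pivot -2/5 → sign −
signature = (1, 2, 0)

Answer: (1, 2, 0)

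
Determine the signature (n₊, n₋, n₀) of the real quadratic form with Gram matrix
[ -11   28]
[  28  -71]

Answer: (1, 1, 0)

Derivation:
step 0: pivot -11 → sign −
step 1: pivot 3/11 → sign +
signature = (1, 1, 0)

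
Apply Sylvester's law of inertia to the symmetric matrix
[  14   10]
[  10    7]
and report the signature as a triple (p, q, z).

Answer: (1, 1, 0)

Derivation:
step 0: pivot 14 → sign +
step 1: pivot -1/7 → sign −
signature = (1, 1, 0)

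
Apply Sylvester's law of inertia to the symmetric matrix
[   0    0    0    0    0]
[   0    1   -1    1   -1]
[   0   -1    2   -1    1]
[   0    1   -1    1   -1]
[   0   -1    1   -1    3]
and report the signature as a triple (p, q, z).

step 0: pivot 1 → sign +
step 1: pivot 1 → sign +
step 2: pivot 2 → sign +
step 3: row/col 3 already zero → sign 0
step 4: row/col 4 already zero → sign 0
signature = (3, 0, 2)

Answer: (3, 0, 2)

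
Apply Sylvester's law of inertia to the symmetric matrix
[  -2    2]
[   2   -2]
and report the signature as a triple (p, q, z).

step 0: pivot -2 → sign −
step 1: row/col 1 already zero → sign 0
signature = (0, 1, 1)

Answer: (0, 1, 1)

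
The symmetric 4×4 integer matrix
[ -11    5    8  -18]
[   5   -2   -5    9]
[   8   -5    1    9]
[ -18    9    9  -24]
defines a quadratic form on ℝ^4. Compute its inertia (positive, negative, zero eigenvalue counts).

step 0: pivot -11 → sign −
step 1: pivot 3/11 → sign +
step 2: pivot 3 → sign +
step 3: row/col 3 already zero → sign 0
signature = (2, 1, 1)

Answer: (2, 1, 1)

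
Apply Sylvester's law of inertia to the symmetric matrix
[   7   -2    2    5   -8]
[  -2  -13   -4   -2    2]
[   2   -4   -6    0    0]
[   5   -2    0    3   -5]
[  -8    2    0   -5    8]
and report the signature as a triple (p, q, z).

Answer: (1, 4, 0)

Derivation:
step 0: pivot 7 → sign +
step 1: pivot -95/7 → sign −
step 2: pivot -542/95 → sign −
step 3: pivot -70/271 → sign −
step 4: pivot -1/70 → sign −
signature = (1, 4, 0)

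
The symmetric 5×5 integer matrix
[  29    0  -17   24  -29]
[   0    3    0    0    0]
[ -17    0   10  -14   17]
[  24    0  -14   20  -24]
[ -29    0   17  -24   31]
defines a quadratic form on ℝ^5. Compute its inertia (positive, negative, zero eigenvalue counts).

step 0: pivot 29 → sign +
step 1: pivot 3 → sign +
step 2: pivot 1/29 → sign +
step 3: pivot 2 → sign +
step 4: row/col 4 already zero → sign 0
signature = (4, 0, 1)

Answer: (4, 0, 1)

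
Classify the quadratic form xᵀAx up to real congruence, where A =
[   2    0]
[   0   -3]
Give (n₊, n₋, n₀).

Answer: (1, 1, 0)

Derivation:
step 0: pivot 2 → sign +
step 1: pivot -3 → sign −
signature = (1, 1, 0)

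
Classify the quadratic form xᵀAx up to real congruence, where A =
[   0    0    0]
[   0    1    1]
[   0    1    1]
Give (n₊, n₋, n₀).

step 0: pivot 1 → sign +
step 1: row/col 1 already zero → sign 0
step 2: row/col 2 already zero → sign 0
signature = (1, 0, 2)

Answer: (1, 0, 2)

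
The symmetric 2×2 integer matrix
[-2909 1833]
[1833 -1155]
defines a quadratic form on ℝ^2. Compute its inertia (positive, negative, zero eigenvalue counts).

Answer: (0, 2, 0)

Derivation:
step 0: pivot -2909 → sign −
step 1: pivot -6/2909 → sign −
signature = (0, 2, 0)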